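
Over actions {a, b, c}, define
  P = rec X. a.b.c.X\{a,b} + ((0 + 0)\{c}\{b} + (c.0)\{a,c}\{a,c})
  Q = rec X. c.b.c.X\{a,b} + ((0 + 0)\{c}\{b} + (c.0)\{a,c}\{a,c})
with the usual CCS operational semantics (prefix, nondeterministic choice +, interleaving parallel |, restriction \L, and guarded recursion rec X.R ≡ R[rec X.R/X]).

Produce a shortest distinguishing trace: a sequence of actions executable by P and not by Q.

a

Reachable graph of P (4 states):
  m0 = rec X. a.b.c.X\{a,b} + ((0 + 0)\{c}\{b} + (c.0)\{a,c}\{a,c}) has moves =a=> m1
  m1 = b.c.(rec X. a.b.c.X\{a,b} + ((0 + 0)\{c}\{b} + (c.0)\{a,c}\{a,c}))\{a,b} has moves =b=> m2
  m2 = c.(rec X. a.b.c.X\{a,b} + ((0 + 0)\{c}\{b} + (c.0)\{a,c}\{a,c}))\{a,b} has moves =c=> m3
  m3 = (rec X. a.b.c.X\{a,b} + ((0 + 0)\{c}\{b} + (c.0)\{a,c}\{a,c}))\{a,b} has moves ∅
Reachable graph of Q (5 states):
  n0 = rec X. c.b.c.X\{a,b} + ((0 + 0)\{c}\{b} + (c.0)\{a,c}\{a,c}) has moves =c=> n1
  n1 = b.c.(rec X. c.b.c.X\{a,b} + ((0 + 0)\{c}\{b} + (c.0)\{a,c}\{a,c}))\{a,b} has moves =b=> n2
  n2 = c.(rec X. c.b.c.X\{a,b} + ((0 + 0)\{c}\{b} + (c.0)\{a,c}\{a,c}))\{a,b} has moves =c=> n3
  n3 = (rec X. c.b.c.X\{a,b} + ((0 + 0)\{c}\{b} + (c.0)\{a,c}\{a,c}))\{a,b} has moves =c=> n4
  n4 = (b.c.(rec X. c.b.c.X\{a,b} + ((0 + 0)\{c}\{b} + (c.0)\{a,c}\{a,c}))\{a,b})\{a,b} has moves ∅
Run σ = ⟨a⟩ on P: start {m0}
  [1] a ⇒ {m1}
  ✓ P
Run σ = ⟨a⟩ on Q: start {n0}
  [1] a ⇒ ∅  — Q cannot continue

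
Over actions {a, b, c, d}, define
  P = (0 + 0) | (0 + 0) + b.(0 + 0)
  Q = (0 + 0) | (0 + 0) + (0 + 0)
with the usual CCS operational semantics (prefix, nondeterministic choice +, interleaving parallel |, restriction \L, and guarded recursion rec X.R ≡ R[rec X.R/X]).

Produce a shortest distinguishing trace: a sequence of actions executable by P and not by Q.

Reachable graph of P (2 states):
  p0 = (0 + 0) | (0 + 0) + b.(0 + 0) :: ··b··> p1
  p1 = 0 + 0 :: ∅
Reachable graph of Q (1 states):
  q0 = (0 + 0) | (0 + 0) + (0 + 0) :: ∅
Run σ = ⟨b⟩ on P: start {p0}
  after b @ step 1: {p1}
  P completes σ.
Run σ = ⟨b⟩ on Q: start {q0}
  after b @ step 1: no successor for Q

b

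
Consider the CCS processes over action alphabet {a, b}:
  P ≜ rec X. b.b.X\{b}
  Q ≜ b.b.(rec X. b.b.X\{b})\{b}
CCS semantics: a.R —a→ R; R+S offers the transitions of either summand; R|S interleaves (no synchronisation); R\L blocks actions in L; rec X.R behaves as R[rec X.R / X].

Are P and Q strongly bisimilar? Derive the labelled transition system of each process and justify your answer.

YES

P's transition system — 3 states:
  p0 = rec X. b.b.X\{b} → --b--▸ p1
  p1 = b.(rec X. b.b.X\{b})\{b} → --b--▸ p2
  p2 = (rec X. b.b.X\{b})\{b} → (no moves)
Q's transition system — 3 states:
  q0 = b.b.(rec X. b.b.X\{b})\{b} → --b--▸ q1
  q1 = b.(rec X. b.b.X\{b})\{b} → --b--▸ q2
  q2 = (rec X. b.b.X\{b})\{b} → (no moves)
Partition-refinement fixed point:
  B0 = {p0, q0}
  B1 = {p1, q1}
  B2 = {p2, q2}
p0 ∈ B0, q0 ∈ B0 → same block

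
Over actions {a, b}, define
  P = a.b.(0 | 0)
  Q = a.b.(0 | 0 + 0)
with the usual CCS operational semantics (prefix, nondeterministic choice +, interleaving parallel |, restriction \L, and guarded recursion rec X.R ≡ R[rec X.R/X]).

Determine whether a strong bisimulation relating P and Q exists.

YES

P's transition system — 3 states:
  p0 = a.b.(0 | 0) → ··a··> p1
  p1 = b.(0 | 0) → ··b··> p2
  p2 = 0 | 0 → stopped
Q's transition system — 3 states:
  q0 = a.b.(0 | 0 + 0) → ··a··> q1
  q1 = b.(0 | 0 + 0) → ··b··> q2
  q2 = 0 | 0 + 0 → stopped
Bisimilarity quotient blocks:
  B0 = {p0, q0}
  B1 = {p1, q1}
  B2 = {p2, q2}
p0 ∈ B0, q0 ∈ B0 → same block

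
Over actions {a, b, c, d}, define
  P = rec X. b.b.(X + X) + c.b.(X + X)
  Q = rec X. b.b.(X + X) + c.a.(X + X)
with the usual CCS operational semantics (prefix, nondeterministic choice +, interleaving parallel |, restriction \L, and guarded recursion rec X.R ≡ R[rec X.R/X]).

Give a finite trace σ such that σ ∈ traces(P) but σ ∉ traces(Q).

P's transition system — 3 states:
  u0 = rec X. b.b.(X + X) + c.b.(X + X) :: -b-> u1, -c-> u1
  u1 = b.((rec X. b.b.(X + X) + c.b.(X + X)) + (rec X. b.b.(X + X) + c.b.(X + X))) :: -b-> u2
  u2 = (rec X. b.b.(X + X) + c.b.(X + X)) + (rec X. b.b.(X + X) + c.b.(X + X)) :: -b-> u1, -c-> u1
Q's transition system — 4 states:
  v0 = rec X. b.b.(X + X) + c.a.(X + X) :: -b-> v1, -c-> v2
  v1 = b.((rec X. b.b.(X + X) + c.a.(X + X)) + (rec X. b.b.(X + X) + c.a.(X + X))) :: -b-> v3
  v2 = a.((rec X. b.b.(X + X) + c.a.(X + X)) + (rec X. b.b.(X + X) + c.a.(X + X))) :: -a-> v3
  v3 = (rec X. b.b.(X + X) + c.a.(X + X)) + (rec X. b.b.(X + X) + c.a.(X + X)) :: -b-> v1, -c-> v2
Executing cb from P (initial set {u0}):
  step 1 (c): {u1}
  step 2 (b): {u2}
  ✓ P
Executing cb from Q (initial set {v0}):
  step 1 (c): {v2}
  step 2 (b): ∅  — Q cannot continue

cb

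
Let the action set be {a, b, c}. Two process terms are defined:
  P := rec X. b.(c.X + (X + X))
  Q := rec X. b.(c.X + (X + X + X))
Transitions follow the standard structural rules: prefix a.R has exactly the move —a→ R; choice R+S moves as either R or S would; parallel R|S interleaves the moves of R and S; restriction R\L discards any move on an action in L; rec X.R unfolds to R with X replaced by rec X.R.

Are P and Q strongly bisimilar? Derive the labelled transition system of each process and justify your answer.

YES

LTS(P): 2 reachable states
  s0 = rec X. b.(c.X + (X + X)) | -b-> s1
  s1 = c.(rec X. b.(c.X + (X + X))) + ((rec X. b.(c.X + (X + X))) + (rec X. b.(c.X + (X + X)))) | -b-> s1, -c-> s0
LTS(Q): 2 reachable states
  t0 = rec X. b.(c.X + (X + X + X)) | -b-> t1
  t1 = c.(rec X. b.(c.X + (X + X + X))) + ((rec X. b.(c.X + (X + X + X))) + (rec X. b.(c.X + (X + X + X))) + (rec X. b.(c.X + (X + X + X)))) | -b-> t1, -c-> t0
Partition-refinement fixed point:
  B0 = {s0, t0}
  B1 = {s1, t1}
s0 ∈ B0, t0 ∈ B0 → same block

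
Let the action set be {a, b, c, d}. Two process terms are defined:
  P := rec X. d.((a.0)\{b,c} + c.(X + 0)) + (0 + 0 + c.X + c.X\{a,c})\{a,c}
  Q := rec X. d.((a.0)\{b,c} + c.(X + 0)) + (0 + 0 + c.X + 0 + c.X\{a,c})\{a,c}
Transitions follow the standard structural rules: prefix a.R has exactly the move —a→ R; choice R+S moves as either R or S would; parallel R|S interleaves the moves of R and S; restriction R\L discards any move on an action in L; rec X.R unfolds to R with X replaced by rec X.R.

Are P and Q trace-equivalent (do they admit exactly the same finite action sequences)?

trace-equivalent

Reachable graph of P (4 states):
  p0 = rec X. d.((a.0)\{b,c} + c.(X + 0)) + (0 + 0 + c.X + c.X\{a,c})\{a,c} | ··d··> p1
  p1 = (a.0)\{b,c} + c.((rec X. d.((a.0)\{b,c} + c.(X + 0)) + (0 + 0 + c.X + c.X\{a,c})\{a,c}) + 0) | ··a··> p2, ··c··> p3
  p2 = 0\{b,c} | ·
  p3 = (rec X. d.((a.0)\{b,c} + c.(X + 0)) + (0 + 0 + c.X + c.X\{a,c})\{a,c}) + 0 | ··d··> p1
Reachable graph of Q (4 states):
  q0 = rec X. d.((a.0)\{b,c} + c.(X + 0)) + (0 + 0 + c.X + 0 + c.X\{a,c})\{a,c} | ··d··> q1
  q1 = (a.0)\{b,c} + c.((rec X. d.((a.0)\{b,c} + c.(X + 0)) + (0 + 0 + c.X + 0 + c.X\{a,c})\{a,c}) + 0) | ··a··> q2, ··c··> q3
  q2 = 0\{b,c} | ·
  q3 = (rec X. d.((a.0)\{b,c} + c.(X + 0)) + (0 + 0 + c.X + 0 + c.X\{a,c})\{a,c}) + 0 | ··d··> q1
Bisimilarity quotient blocks:
  B0 = {p0, p3, q0, q3}
  B1 = {p1, q1}
  B2 = {p2, q2}
p0 ∈ B0, q0 ∈ B0 → same block
Bisimilar ⇒ trace-equivalent.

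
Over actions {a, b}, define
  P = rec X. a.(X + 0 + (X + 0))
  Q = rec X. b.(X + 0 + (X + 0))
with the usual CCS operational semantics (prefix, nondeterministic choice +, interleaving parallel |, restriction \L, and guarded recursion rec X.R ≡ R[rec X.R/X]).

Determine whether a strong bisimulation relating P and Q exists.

P ≁ Q

LTS(P): 2 reachable states
  p0 = rec X. a.(X + 0 + (X + 0)) | =a=> p1
  p1 = (rec X. a.(X + 0 + (X + 0))) + 0 + ((rec X. a.(X + 0 + (X + 0))) + 0) | =a=> p1
LTS(Q): 2 reachable states
  q0 = rec X. b.(X + 0 + (X + 0)) | =b=> q1
  q1 = (rec X. b.(X + 0 + (X + 0))) + 0 + ((rec X. b.(X + 0 + (X + 0))) + 0) | =b=> q1
Partition-refinement fixed point:
  B0 = {p0, p1}
  B1 = {q0, q1}
p0 ∈ B0, q0 ∈ B1 → different blocks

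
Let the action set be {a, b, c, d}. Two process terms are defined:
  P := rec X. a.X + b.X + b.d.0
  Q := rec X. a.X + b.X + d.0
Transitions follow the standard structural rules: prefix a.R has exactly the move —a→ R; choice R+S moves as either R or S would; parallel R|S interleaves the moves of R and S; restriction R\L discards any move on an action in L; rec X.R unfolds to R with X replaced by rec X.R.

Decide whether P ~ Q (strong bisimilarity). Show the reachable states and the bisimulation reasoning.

P's transition system — 3 states:
  s0 = rec X. a.X + b.X + b.d.0 ⊢ -a-> s0, -b-> s0, -b-> s1
  s1 = d.0 ⊢ -d-> s2
  s2 = 0 ⊢ deadlocked
Q's transition system — 2 states:
  t0 = rec X. a.X + b.X + d.0 ⊢ -a-> t0, -b-> t0, -d-> t1
  t1 = 0 ⊢ deadlocked
Coarsest stable partition (strong bisimilarity classes):
  B0 = {s0}
  B1 = {s1}
  B2 = {s2, t1}
  B3 = {t0}
s0 ∈ B0, t0 ∈ B3 → different blocks

not bisimilar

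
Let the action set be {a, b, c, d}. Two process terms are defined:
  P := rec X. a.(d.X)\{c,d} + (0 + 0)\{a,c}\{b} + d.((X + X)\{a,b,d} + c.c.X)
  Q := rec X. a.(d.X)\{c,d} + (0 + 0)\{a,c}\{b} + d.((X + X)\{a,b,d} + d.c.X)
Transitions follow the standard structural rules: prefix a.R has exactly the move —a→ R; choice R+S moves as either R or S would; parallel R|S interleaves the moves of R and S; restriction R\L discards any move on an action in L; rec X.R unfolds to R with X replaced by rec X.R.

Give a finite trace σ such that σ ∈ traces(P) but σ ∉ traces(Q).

dc

Reachable graph of P (4 states):
  m0 = rec X. a.(d.X)\{c,d} + (0 + 0)\{a,c}\{b} + d.((X + X)\{a,b,d} + c.c.X) has moves ··a··> m1, ··d··> m2
  m1 = (d.(rec X. a.(d.X)\{c,d} + (0 + 0)\{a,c}\{b} + d.((X + X)\{a,b,d} + c.c.X)))\{c,d} has moves stopped
  m2 = ((rec X. a.(d.X)\{c,d} + (0 + 0)\{a,c}\{b} + d.((X + X)\{a,b,d} + c.c.X)) + (rec X. a.(d.X)\{c,d} + (0 + 0)\{a,c}\{b} + d.((X + X)\{a,b,d} + c.c.X)))\{a,b,d} + c.c.(rec X. a.(d.X)\{c,d} + (0 + 0)\{a,c}\{b} + d.((X + X)\{a,b,d} + c.c.X)) has moves ··c··> m3
  m3 = c.(rec X. a.(d.X)\{c,d} + (0 + 0)\{a,c}\{b} + d.((X + X)\{a,b,d} + c.c.X)) has moves ··c··> m0
Reachable graph of Q (4 states):
  n0 = rec X. a.(d.X)\{c,d} + (0 + 0)\{a,c}\{b} + d.((X + X)\{a,b,d} + d.c.X) has moves ··a··> n1, ··d··> n2
  n1 = (d.(rec X. a.(d.X)\{c,d} + (0 + 0)\{a,c}\{b} + d.((X + X)\{a,b,d} + d.c.X)))\{c,d} has moves stopped
  n2 = ((rec X. a.(d.X)\{c,d} + (0 + 0)\{a,c}\{b} + d.((X + X)\{a,b,d} + d.c.X)) + (rec X. a.(d.X)\{c,d} + (0 + 0)\{a,c}\{b} + d.((X + X)\{a,b,d} + d.c.X)))\{a,b,d} + d.c.(rec X. a.(d.X)\{c,d} + (0 + 0)\{a,c}\{b} + d.((X + X)\{a,b,d} + d.c.X)) has moves ··d··> n3
  n3 = c.(rec X. a.(d.X)\{c,d} + (0 + 0)\{a,c}\{b} + d.((X + X)\{a,b,d} + d.c.X)) has moves ··c··> n0
Executing dc from P (initial set {m0}):
  step 1 (d): {m2}
  step 2 (c): {m3}
  — P admits the full trace.
Executing dc from Q (initial set {n0}):
  step 1 (d): {n2}
  step 2 (c): no successor for Q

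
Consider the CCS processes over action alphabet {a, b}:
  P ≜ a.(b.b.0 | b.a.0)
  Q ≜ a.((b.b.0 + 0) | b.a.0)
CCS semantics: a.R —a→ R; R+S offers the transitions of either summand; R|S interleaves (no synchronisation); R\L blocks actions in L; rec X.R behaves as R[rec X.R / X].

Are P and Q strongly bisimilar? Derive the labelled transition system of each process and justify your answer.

YES

P's transition system — 10 states:
  s0 = a.(b.b.0 | b.a.0) ⊢ ··a··> s1
  s1 = b.b.0 | b.a.0 ⊢ ··b··> s2, ··b··> s3
  s2 = b.0 | b.a.0 ⊢ ··b··> s4, ··b··> s5
  s3 = b.b.0 | a.0 ⊢ ··a··> s6, ··b··> s5
  s4 = 0 | b.a.0 ⊢ ··b··> s7
  s5 = b.0 | a.0 ⊢ ··a··> s8, ··b··> s7
  s6 = b.b.0 | 0 ⊢ ··b··> s8
  s7 = 0 | a.0 ⊢ ··a··> s9
  s8 = b.0 | 0 ⊢ ··b··> s9
  s9 = 0 | 0 ⊢ ∅
Q's transition system — 10 states:
  t0 = a.((b.b.0 + 0) | b.a.0) ⊢ ··a··> t1
  t1 = (b.b.0 + 0) | b.a.0 ⊢ ··b··> t2, ··b··> t3
  t2 = (b.b.0 + 0) | a.0 ⊢ ··a··> t4, ··b··> t5
  t3 = b.0 | b.a.0 ⊢ ··b··> t5, ··b··> t6
  t4 = (b.b.0 + 0) | 0 ⊢ ··b··> t7
  t5 = b.0 | a.0 ⊢ ··a··> t7, ··b··> t8
  t6 = 0 | b.a.0 ⊢ ··b··> t8
  t7 = b.0 | 0 ⊢ ··b··> t9
  t8 = 0 | a.0 ⊢ ··a··> t9
  t9 = 0 | 0 ⊢ ∅
Partition-refinement fixed point:
  B0 = {s0, t0}
  B1 = {s1, t1}
  B2 = {s2, t3}
  B3 = {s4, t6}
  B4 = {s7, t8}
  B5 = {s9, t9}
  B6 = {s5, t5}
  B7 = {s8, t7}
  B8 = {s3, t2}
  B9 = {s6, t4}
s0 ∈ B0, t0 ∈ B0 → same block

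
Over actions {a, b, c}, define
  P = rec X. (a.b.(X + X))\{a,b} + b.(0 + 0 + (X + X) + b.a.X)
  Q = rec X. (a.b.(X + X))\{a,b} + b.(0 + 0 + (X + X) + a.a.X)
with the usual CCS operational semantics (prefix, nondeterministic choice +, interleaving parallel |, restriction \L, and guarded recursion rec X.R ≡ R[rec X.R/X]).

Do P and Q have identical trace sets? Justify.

P's transition system — 3 states:
  p0 = rec X. (a.b.(X + X))\{a,b} + b.(0 + 0 + (X + X) + b.a.X) has moves =b=> p1
  p1 = 0 + 0 + ((rec X. (a.b.(X + X))\{a,b} + b.(0 + 0 + (X + X) + b.a.X)) + (rec X. (a.b.(X + X))\{a,b} + b.(0 + 0 + (X + X) + b.a.X))) + b.a.(rec X. (a.b.(X + X))\{a,b} + b.(0 + 0 + (X + X) + b.a.X)) has moves =b=> p1, =b=> p2
  p2 = a.(rec X. (a.b.(X + X))\{a,b} + b.(0 + 0 + (X + X) + b.a.X)) has moves =a=> p0
Q's transition system — 3 states:
  q0 = rec X. (a.b.(X + X))\{a,b} + b.(0 + 0 + (X + X) + a.a.X) has moves =b=> q1
  q1 = 0 + 0 + ((rec X. (a.b.(X + X))\{a,b} + b.(0 + 0 + (X + X) + a.a.X)) + (rec X. (a.b.(X + X))\{a,b} + b.(0 + 0 + (X + X) + a.a.X))) + a.a.(rec X. (a.b.(X + X))\{a,b} + b.(0 + 0 + (X + X) + a.a.X)) has moves =a=> q2, =b=> q1
  q2 = a.(rec X. (a.b.(X + X))\{a,b} + b.(0 + 0 + (X + X) + a.a.X)) has moves =a=> q0
Trace ⟨bbab⟩ through P, begin at {p0}:
  step 1 (b): {p1}
  step 2 (b): {p1, p2}
  step 3 (a): {p0}
  step 4 (b): {p1}
  ✓ P
Trace ⟨bbab⟩ through Q, begin at {q0}:
  step 1 (b): {q1}
  step 2 (b): {q1}
  step 3 (a): {q2}
  step 4 (b): no successor for Q

NO — witness ⟨bbab⟩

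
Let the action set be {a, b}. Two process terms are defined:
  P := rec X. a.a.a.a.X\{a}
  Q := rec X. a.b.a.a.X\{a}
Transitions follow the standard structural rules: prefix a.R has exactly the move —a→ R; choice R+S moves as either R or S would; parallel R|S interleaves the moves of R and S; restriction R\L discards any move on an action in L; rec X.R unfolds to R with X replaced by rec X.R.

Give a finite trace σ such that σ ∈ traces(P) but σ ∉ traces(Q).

LTS(P): 5 reachable states
  p0 = rec X. a.a.a.a.X\{a} has moves —a→ p1
  p1 = a.a.a.(rec X. a.a.a.a.X\{a})\{a} has moves —a→ p2
  p2 = a.a.(rec X. a.a.a.a.X\{a})\{a} has moves —a→ p3
  p3 = a.(rec X. a.a.a.a.X\{a})\{a} has moves —a→ p4
  p4 = (rec X. a.a.a.a.X\{a})\{a} has moves (no moves)
LTS(Q): 5 reachable states
  q0 = rec X. a.b.a.a.X\{a} has moves —a→ q1
  q1 = b.a.a.(rec X. a.b.a.a.X\{a})\{a} has moves —b→ q2
  q2 = a.a.(rec X. a.b.a.a.X\{a})\{a} has moves —a→ q3
  q3 = a.(rec X. a.b.a.a.X\{a})\{a} has moves —a→ q4
  q4 = (rec X. a.b.a.a.X\{a})\{a} has moves (no moves)
Run σ = ⟨aa⟩ on P: start {p0}
  after a @ step 1: {p1}
  after a @ step 2: {p2}
  P completes σ.
Run σ = ⟨aa⟩ on Q: start {q0}
  after a @ step 1: {q1}
  after a @ step 2: ∅  — Q cannot continue

aa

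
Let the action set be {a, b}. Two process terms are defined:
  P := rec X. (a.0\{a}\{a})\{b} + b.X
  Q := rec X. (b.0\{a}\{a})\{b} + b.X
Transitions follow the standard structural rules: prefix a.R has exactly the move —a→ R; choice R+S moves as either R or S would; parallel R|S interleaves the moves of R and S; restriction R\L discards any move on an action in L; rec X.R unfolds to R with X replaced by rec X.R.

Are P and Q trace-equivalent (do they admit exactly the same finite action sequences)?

LTS(P): 2 reachable states
  m0 = rec X. (a.0\{a}\{a})\{b} + b.X :: -a-> m1, -b-> m0
  m1 = 0\{a}\{a}\{b} :: ·
LTS(Q): 1 reachable states
  n0 = rec X. (b.0\{a}\{a})\{b} + b.X :: -b-> n0
Run σ = ⟨a⟩ on P: start {m0}
  [1] a ⇒ {m1}
  P completes σ.
Run σ = ⟨a⟩ on Q: start {n0}
  [1] a ⇒ ∅ (Q stuck)

NO — witness ⟨a⟩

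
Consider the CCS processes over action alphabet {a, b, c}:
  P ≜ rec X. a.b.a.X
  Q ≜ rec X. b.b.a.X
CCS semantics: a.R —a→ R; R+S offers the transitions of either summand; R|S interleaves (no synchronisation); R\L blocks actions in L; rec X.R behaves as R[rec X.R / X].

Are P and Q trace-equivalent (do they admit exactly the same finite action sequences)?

LTS(P): 3 reachable states
  m0 = rec X. a.b.a.X ⊢ -a-> m1
  m1 = b.a.(rec X. a.b.a.X) ⊢ -b-> m2
  m2 = a.(rec X. a.b.a.X) ⊢ -a-> m0
LTS(Q): 3 reachable states
  n0 = rec X. b.b.a.X ⊢ -b-> n1
  n1 = b.a.(rec X. b.b.a.X) ⊢ -b-> n2
  n2 = a.(rec X. b.b.a.X) ⊢ -a-> n0
Trace ⟨a⟩ through P, begin at {m0}:
  after a @ step 1: {m1}
  ✓ P
Trace ⟨a⟩ through Q, begin at {n0}:
  after a @ step 1: ∅ (Q stuck)

trace-distinct — witness ⟨a⟩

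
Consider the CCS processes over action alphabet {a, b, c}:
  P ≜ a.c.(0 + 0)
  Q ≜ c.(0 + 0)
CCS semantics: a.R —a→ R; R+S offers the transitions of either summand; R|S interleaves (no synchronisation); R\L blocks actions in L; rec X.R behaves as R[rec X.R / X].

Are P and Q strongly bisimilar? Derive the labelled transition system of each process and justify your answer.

not bisimilar

P's transition system — 3 states:
  p0 = a.c.(0 + 0) ⊢ ··a··> p1
  p1 = c.(0 + 0) ⊢ ··c··> p2
  p2 = 0 + 0 ⊢ (no moves)
Q's transition system — 2 states:
  q0 = c.(0 + 0) ⊢ ··c··> q1
  q1 = 0 + 0 ⊢ (no moves)
Partition-refinement fixed point:
  B0 = {p0}
  B1 = {p1, q0}
  B2 = {p2, q1}
p0 ∈ B0, q0 ∈ B1 → different blocks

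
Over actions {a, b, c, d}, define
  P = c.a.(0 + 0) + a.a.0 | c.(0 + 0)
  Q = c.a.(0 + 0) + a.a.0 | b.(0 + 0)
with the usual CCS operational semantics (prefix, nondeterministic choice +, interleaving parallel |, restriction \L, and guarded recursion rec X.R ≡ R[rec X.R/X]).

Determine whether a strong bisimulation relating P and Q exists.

P ≁ Q

LTS(P): 8 reachable states
  s0 = c.a.(0 + 0) + a.a.0 | c.(0 + 0) has moves ··a··> s1, ··c··> s2, ··c··> s3
  s1 = a.0 | c.(0 + 0) has moves ··a··> s4, ··c··> s5
  s2 = a.(0 + 0) has moves ··a··> s6
  s3 = a.a.0 | (0 + 0) has moves ··a··> s5
  s4 = 0 | c.(0 + 0) has moves ··c··> s7
  s5 = a.0 | (0 + 0) has moves ··a··> s7
  s6 = 0 + 0 has moves ∅
  s7 = 0 | (0 + 0) has moves ∅
LTS(Q): 8 reachable states
  t0 = c.a.(0 + 0) + a.a.0 | b.(0 + 0) has moves ··a··> t1, ··b··> t2, ··c··> t3
  t1 = a.0 | b.(0 + 0) has moves ··a··> t4, ··b··> t5
  t2 = a.a.0 | (0 + 0) has moves ··a··> t5
  t3 = a.(0 + 0) has moves ··a··> t6
  t4 = 0 | b.(0 + 0) has moves ··b··> t7
  t5 = a.0 | (0 + 0) has moves ··a··> t7
  t6 = 0 + 0 has moves ∅
  t7 = 0 | (0 + 0) has moves ∅
Partition-refinement fixed point:
  B0 = {s0}
  B1 = {s2, s5, t3, t5}
  B2 = {s6, s7, t6, t7}
  B3 = {s3, t2}
  B4 = {s1}
  B5 = {s4}
  B6 = {t0}
  B7 = {t1}
  B8 = {t4}
s0 ∈ B0, t0 ∈ B6 → different blocks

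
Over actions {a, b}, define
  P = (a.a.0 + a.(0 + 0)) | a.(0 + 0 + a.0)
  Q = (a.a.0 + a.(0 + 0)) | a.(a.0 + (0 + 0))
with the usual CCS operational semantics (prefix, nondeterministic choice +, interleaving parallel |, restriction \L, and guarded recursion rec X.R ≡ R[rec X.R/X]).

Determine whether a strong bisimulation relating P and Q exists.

YES

LTS(P): 12 reachable states
  u0 = (a.a.0 + a.(0 + 0)) | a.(0 + 0 + a.0) → ··a··> u1, ··a··> u2, ··a··> u3
  u1 = (0 + 0) | a.(0 + 0 + a.0) → ··a··> u4
  u2 = (a.a.0 + a.(0 + 0)) | (0 + 0 + a.0) → ··a··> u4, ··a··> u5, ··a··> u6
  u3 = a.0 | a.(0 + 0 + a.0) → ··a··> u6, ··a··> u7
  u4 = (0 + 0) | (0 + 0 + a.0) → ··a··> u8
  u5 = (a.a.0 + a.(0 + 0)) | 0 → ··a··> u8, ··a··> u9
  u6 = a.0 | (0 + 0 + a.0) → ··a··> u10, ··a··> u9
  u7 = 0 | a.(0 + 0 + a.0) → ··a··> u10
  u8 = (0 + 0) | 0 → (no moves)
  u9 = a.0 | 0 → ··a··> u11
  u10 = 0 | (0 + 0 + a.0) → ··a··> u11
  u11 = 0 | 0 → (no moves)
LTS(Q): 12 reachable states
  v0 = (a.a.0 + a.(0 + 0)) | a.(a.0 + (0 + 0)) → ··a··> v1, ··a··> v2, ··a··> v3
  v1 = (0 + 0) | a.(a.0 + (0 + 0)) → ··a··> v4
  v2 = (a.a.0 + a.(0 + 0)) | (a.0 + (0 + 0)) → ··a··> v4, ··a··> v5, ··a··> v6
  v3 = a.0 | a.(a.0 + (0 + 0)) → ··a··> v6, ··a··> v7
  v4 = (0 + 0) | (a.0 + (0 + 0)) → ··a··> v8
  v5 = (a.a.0 + a.(0 + 0)) | 0 → ··a··> v8, ··a··> v9
  v6 = a.0 | (a.0 + (0 + 0)) → ··a··> v10, ··a··> v9
  v7 = 0 | a.(a.0 + (0 + 0)) → ··a··> v10
  v8 = (0 + 0) | 0 → (no moves)
  v9 = a.0 | 0 → ··a··> v11
  v10 = 0 | (a.0 + (0 + 0)) → ··a··> v11
  v11 = 0 | 0 → (no moves)
Bisimilarity quotient blocks:
  B0 = {u0, v0}
  B1 = {u2, v2}
  B2 = {u1, u6, u7, v1, v6, v7}
  B3 = {u10, u4, u9, v10, v4, v9}
  B4 = {u11, u8, v11, v8}
  B5 = {u5, v5}
  B6 = {u3, v3}
u0 ∈ B0, v0 ∈ B0 → same block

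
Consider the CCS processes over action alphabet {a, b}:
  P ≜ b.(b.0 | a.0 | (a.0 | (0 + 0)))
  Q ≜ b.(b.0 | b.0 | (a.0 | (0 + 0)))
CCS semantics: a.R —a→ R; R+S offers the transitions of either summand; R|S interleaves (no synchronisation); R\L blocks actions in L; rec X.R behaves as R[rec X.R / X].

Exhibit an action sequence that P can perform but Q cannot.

Reachable graph of P (9 states):
  m0 = b.(b.0 | a.0 | (a.0 | (0 + 0))) → -b-> m1
  m1 = b.0 | a.0 | (a.0 | (0 + 0)) → -a-> m2, -a-> m3, -b-> m4
  m2 = b.0 | 0 | (a.0 | (0 + 0)) → -a-> m5, -b-> m6
  m3 = b.0 | a.0 | (0 | (0 + 0)) → -a-> m5, -b-> m7
  m4 = 0 | a.0 | (a.0 | (0 + 0)) → -a-> m6, -a-> m7
  m5 = b.0 | 0 | (0 | (0 + 0)) → -b-> m8
  m6 = 0 | 0 | (a.0 | (0 + 0)) → -a-> m8
  m7 = 0 | a.0 | (0 | (0 + 0)) → -a-> m8
  m8 = 0 | 0 | (0 | (0 + 0)) → ∅
Reachable graph of Q (9 states):
  n0 = b.(b.0 | b.0 | (a.0 | (0 + 0))) → -b-> n1
  n1 = b.0 | b.0 | (a.0 | (0 + 0)) → -a-> n2, -b-> n3, -b-> n4
  n2 = b.0 | b.0 | (0 | (0 + 0)) → -b-> n5, -b-> n6
  n3 = 0 | b.0 | (a.0 | (0 + 0)) → -a-> n5, -b-> n7
  n4 = b.0 | 0 | (a.0 | (0 + 0)) → -a-> n6, -b-> n7
  n5 = 0 | b.0 | (0 | (0 + 0)) → -b-> n8
  n6 = b.0 | 0 | (0 | (0 + 0)) → -b-> n8
  n7 = 0 | 0 | (a.0 | (0 + 0)) → -a-> n8
  n8 = 0 | 0 | (0 | (0 + 0)) → ∅
Run σ = ⟨baa⟩ on P: start {m0}
  [1] b ⇒ {m1}
  [2] a ⇒ {m2, m3}
  [3] a ⇒ {m5}
  — P admits the full trace.
Run σ = ⟨baa⟩ on Q: start {n0}
  [1] b ⇒ {n1}
  [2] a ⇒ {n2}
  [3] a ⇒ ∅ (Q stuck)

baa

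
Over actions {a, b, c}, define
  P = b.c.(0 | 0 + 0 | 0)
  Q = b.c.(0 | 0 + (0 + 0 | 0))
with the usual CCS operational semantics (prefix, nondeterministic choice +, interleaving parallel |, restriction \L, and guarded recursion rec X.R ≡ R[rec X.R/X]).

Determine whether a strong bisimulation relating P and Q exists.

Reachable graph of P (3 states):
  p0 = b.c.(0 | 0 + 0 | 0) | --b--▸ p1
  p1 = c.(0 | 0 + 0 | 0) | --c--▸ p2
  p2 = 0 | 0 + 0 | 0 | ∅
Reachable graph of Q (3 states):
  q0 = b.c.(0 | 0 + (0 + 0 | 0)) | --b--▸ q1
  q1 = c.(0 | 0 + (0 + 0 | 0)) | --c--▸ q2
  q2 = 0 | 0 + (0 + 0 | 0) | ∅
Partition-refinement fixed point:
  B0 = {p0, q0}
  B1 = {p1, q1}
  B2 = {p2, q2}
p0 ∈ B0, q0 ∈ B0 → same block

YES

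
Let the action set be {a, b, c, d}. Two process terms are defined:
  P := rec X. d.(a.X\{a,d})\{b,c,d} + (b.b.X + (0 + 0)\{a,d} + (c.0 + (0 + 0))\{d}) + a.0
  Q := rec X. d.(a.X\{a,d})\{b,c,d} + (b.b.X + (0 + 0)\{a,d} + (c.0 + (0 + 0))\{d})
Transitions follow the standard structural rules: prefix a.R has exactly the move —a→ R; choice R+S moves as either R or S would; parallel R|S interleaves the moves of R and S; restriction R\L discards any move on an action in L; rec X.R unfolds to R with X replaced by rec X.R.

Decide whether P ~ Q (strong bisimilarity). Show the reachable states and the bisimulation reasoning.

not bisimilar

Reachable graph of P (6 states):
  u0 = rec X. d.(a.X\{a,d})\{b,c,d} + (b.b.X + (0 + 0)\{a,d} + (c.0 + (0 + 0))\{d}) + a.0 :: ··a··> u1, ··b··> u2, ··c··> u3, ··d··> u4
  u1 = 0 :: ∅
  u2 = b.(rec X. d.(a.X\{a,d})\{b,c,d} + (b.b.X + (0 + 0)\{a,d} + (c.0 + (0 + 0))\{d}) + a.0) :: ··b··> u0
  u3 = 0\{d} :: ∅
  u4 = (a.(rec X. d.(a.X\{a,d})\{b,c,d} + (b.b.X + (0 + 0)\{a,d} + (c.0 + (0 + 0))\{d}) + a.0)\{a,d})\{b,c,d} :: ··a··> u5
  u5 = (rec X. d.(a.X\{a,d})\{b,c,d} + (b.b.X + (0 + 0)\{a,d} + (c.0 + (0 + 0))\{d}) + a.0)\{a,d}\{b,c,d} :: ∅
Reachable graph of Q (5 states):
  v0 = rec X. d.(a.X\{a,d})\{b,c,d} + (b.b.X + (0 + 0)\{a,d} + (c.0 + (0 + 0))\{d}) :: ··b··> v1, ··c··> v2, ··d··> v3
  v1 = b.(rec X. d.(a.X\{a,d})\{b,c,d} + (b.b.X + (0 + 0)\{a,d} + (c.0 + (0 + 0))\{d})) :: ··b··> v0
  v2 = 0\{d} :: ∅
  v3 = (a.(rec X. d.(a.X\{a,d})\{b,c,d} + (b.b.X + (0 + 0)\{a,d} + (c.0 + (0 + 0))\{d}))\{a,d})\{b,c,d} :: ··a··> v4
  v4 = (rec X. d.(a.X\{a,d})\{b,c,d} + (b.b.X + (0 + 0)\{a,d} + (c.0 + (0 + 0))\{d}))\{a,d}\{b,c,d} :: ∅
Bisimilarity quotient blocks:
  B0 = {u0}
  B1 = {u1, u3, u5, v2, v4}
  B2 = {u4, v3}
  B3 = {u2}
  B4 = {v0}
  B5 = {v1}
u0 ∈ B0, v0 ∈ B4 → different blocks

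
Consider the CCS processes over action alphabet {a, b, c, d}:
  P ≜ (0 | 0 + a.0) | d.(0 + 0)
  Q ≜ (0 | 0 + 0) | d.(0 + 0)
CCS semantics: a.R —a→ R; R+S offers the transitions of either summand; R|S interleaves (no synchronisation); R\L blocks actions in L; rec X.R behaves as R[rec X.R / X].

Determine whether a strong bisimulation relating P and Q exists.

LTS(P): 4 reachable states
  m0 = (0 | 0 + a.0) | d.(0 + 0) → =a=> m1, =d=> m2
  m1 = 0 | d.(0 + 0) → =d=> m3
  m2 = (0 | 0 + a.0) | (0 + 0) → =a=> m3
  m3 = 0 | (0 + 0) → ·
LTS(Q): 2 reachable states
  n0 = (0 | 0 + 0) | d.(0 + 0) → =d=> n1
  n1 = (0 | 0 + 0) | (0 + 0) → ·
Partition-refinement fixed point:
  B0 = {m0}
  B1 = {m1, n0}
  B2 = {m3, n1}
  B3 = {m2}
m0 ∈ B0, n0 ∈ B1 → different blocks

P ≁ Q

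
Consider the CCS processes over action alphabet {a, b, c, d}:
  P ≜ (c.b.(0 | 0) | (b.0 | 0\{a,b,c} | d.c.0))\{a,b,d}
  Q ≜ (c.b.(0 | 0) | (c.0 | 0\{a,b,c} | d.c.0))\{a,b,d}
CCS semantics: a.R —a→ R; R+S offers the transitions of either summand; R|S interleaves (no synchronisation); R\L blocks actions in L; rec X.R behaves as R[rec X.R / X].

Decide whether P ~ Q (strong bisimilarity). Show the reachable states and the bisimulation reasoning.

Reachable graph of P (2 states):
  s0 = (c.b.(0 | 0) | (b.0 | 0\{a,b,c} | d.c.0))\{a,b,d} :: --c--▸ s1
  s1 = (b.(0 | 0) | (b.0 | 0\{a,b,c} | d.c.0))\{a,b,d} :: ·
Reachable graph of Q (4 states):
  t0 = (c.b.(0 | 0) | (c.0 | 0\{a,b,c} | d.c.0))\{a,b,d} :: --c--▸ t1, --c--▸ t2
  t1 = (b.(0 | 0) | (c.0 | 0\{a,b,c} | d.c.0))\{a,b,d} :: --c--▸ t3
  t2 = (c.b.(0 | 0) | (0 | 0\{a,b,c} | d.c.0))\{a,b,d} :: --c--▸ t3
  t3 = (b.(0 | 0) | (0 | 0\{a,b,c} | d.c.0))\{a,b,d} :: ·
Bisimilarity quotient blocks:
  B0 = {s0, t1, t2}
  B1 = {s1, t3}
  B2 = {t0}
s0 ∈ B0, t0 ∈ B2 → different blocks

P ≁ Q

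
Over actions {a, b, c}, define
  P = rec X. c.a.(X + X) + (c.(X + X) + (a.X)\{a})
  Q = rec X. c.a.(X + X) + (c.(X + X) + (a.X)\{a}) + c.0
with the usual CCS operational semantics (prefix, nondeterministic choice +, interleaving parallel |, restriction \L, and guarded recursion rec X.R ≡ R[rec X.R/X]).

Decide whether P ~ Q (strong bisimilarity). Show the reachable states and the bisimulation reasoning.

LTS(P): 3 reachable states
  u0 = rec X. c.a.(X + X) + (c.(X + X) + (a.X)\{a}) ⊢ -c-> u1, -c-> u2
  u1 = (rec X. c.a.(X + X) + (c.(X + X) + (a.X)\{a})) + (rec X. c.a.(X + X) + (c.(X + X) + (a.X)\{a})) ⊢ -c-> u1, -c-> u2
  u2 = a.((rec X. c.a.(X + X) + (c.(X + X) + (a.X)\{a})) + (rec X. c.a.(X + X) + (c.(X + X) + (a.X)\{a}))) ⊢ -a-> u1
LTS(Q): 4 reachable states
  v0 = rec X. c.a.(X + X) + (c.(X + X) + (a.X)\{a}) + c.0 ⊢ -c-> v1, -c-> v2, -c-> v3
  v1 = (rec X. c.a.(X + X) + (c.(X + X) + (a.X)\{a}) + c.0) + (rec X. c.a.(X + X) + (c.(X + X) + (a.X)\{a}) + c.0) ⊢ -c-> v1, -c-> v2, -c-> v3
  v2 = 0 ⊢ stopped
  v3 = a.((rec X. c.a.(X + X) + (c.(X + X) + (a.X)\{a}) + c.0) + (rec X. c.a.(X + X) + (c.(X + X) + (a.X)\{a}) + c.0)) ⊢ -a-> v1
Bisimilarity quotient blocks:
  B0 = {u0, u1}
  B1 = {u2}
  B2 = {v0, v1}
  B3 = {v3}
  B4 = {v2}
u0 ∈ B0, v0 ∈ B2 → different blocks

NO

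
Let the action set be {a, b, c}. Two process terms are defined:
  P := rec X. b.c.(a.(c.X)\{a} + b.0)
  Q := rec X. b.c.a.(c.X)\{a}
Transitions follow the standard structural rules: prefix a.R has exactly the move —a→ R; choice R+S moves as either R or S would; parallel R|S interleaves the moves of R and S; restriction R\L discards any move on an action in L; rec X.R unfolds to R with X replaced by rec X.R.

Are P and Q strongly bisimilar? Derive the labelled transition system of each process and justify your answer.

Reachable graph of P (9 states):
  u0 = rec X. b.c.(a.(c.X)\{a} + b.0) → =b=> u1
  u1 = c.(a.(c.(rec X. b.c.(a.(c.X)\{a} + b.0)))\{a} + b.0) → =c=> u2
  u2 = a.(c.(rec X. b.c.(a.(c.X)\{a} + b.0)))\{a} + b.0 → =a=> u3, =b=> u4
  u3 = (c.(rec X. b.c.(a.(c.X)\{a} + b.0)))\{a} → =c=> u5
  u4 = 0 → (no moves)
  u5 = (rec X. b.c.(a.(c.X)\{a} + b.0))\{a} → =b=> u6
  u6 = (c.(a.(c.(rec X. b.c.(a.(c.X)\{a} + b.0)))\{a} + b.0))\{a} → =c=> u7
  u7 = (a.(c.(rec X. b.c.(a.(c.X)\{a} + b.0)))\{a} + b.0)\{a} → =b=> u8
  u8 = 0\{a} → (no moves)
Reachable graph of Q (7 states):
  v0 = rec X. b.c.a.(c.X)\{a} → =b=> v1
  v1 = c.a.(c.(rec X. b.c.a.(c.X)\{a}))\{a} → =c=> v2
  v2 = a.(c.(rec X. b.c.a.(c.X)\{a}))\{a} → =a=> v3
  v3 = (c.(rec X. b.c.a.(c.X)\{a}))\{a} → =c=> v4
  v4 = (rec X. b.c.a.(c.X)\{a})\{a} → =b=> v5
  v5 = (c.a.(c.(rec X. b.c.a.(c.X)\{a}))\{a})\{a} → =c=> v6
  v6 = (a.(c.(rec X. b.c.a.(c.X)\{a}))\{a})\{a} → (no moves)
Coarsest stable partition (strong bisimilarity classes):
  B0 = {u0}
  B1 = {u1}
  B2 = {u2}
  B3 = {u3}
  B4 = {u5}
  B5 = {u6}
  B6 = {u7}
  B7 = {u4, u8, v6}
  B8 = {v0}
  B9 = {v1}
  B10 = {v2}
  B11 = {v3}
  B12 = {v4}
  B13 = {v5}
u0 ∈ B0, v0 ∈ B8 → different blocks

NO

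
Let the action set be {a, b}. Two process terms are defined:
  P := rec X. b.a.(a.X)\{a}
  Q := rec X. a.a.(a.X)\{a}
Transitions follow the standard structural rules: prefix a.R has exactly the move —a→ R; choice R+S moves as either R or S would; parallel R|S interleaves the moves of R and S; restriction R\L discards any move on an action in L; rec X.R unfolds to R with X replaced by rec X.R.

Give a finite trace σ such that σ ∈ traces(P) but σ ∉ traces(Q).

P's transition system — 3 states:
  s0 = rec X. b.a.(a.X)\{a} :: ··b··> s1
  s1 = a.(a.(rec X. b.a.(a.X)\{a}))\{a} :: ··a··> s2
  s2 = (a.(rec X. b.a.(a.X)\{a}))\{a} :: ∅
Q's transition system — 3 states:
  t0 = rec X. a.a.(a.X)\{a} :: ··a··> t1
  t1 = a.(a.(rec X. a.a.(a.X)\{a}))\{a} :: ··a··> t2
  t2 = (a.(rec X. a.a.(a.X)\{a}))\{a} :: ∅
Run σ = ⟨b⟩ on P: start {s0}
  step 1 (b): {s1}
  — P admits the full trace.
Run σ = ⟨b⟩ on Q: start {t0}
  step 1 (b): ∅  — Q cannot continue

b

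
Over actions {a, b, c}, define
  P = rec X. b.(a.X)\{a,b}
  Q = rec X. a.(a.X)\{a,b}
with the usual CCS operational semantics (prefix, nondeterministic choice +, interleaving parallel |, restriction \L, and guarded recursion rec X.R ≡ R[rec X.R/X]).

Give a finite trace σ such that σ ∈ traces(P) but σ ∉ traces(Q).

Reachable graph of P (2 states):
  p0 = rec X. b.(a.X)\{a,b} → --b--▸ p1
  p1 = (a.(rec X. b.(a.X)\{a,b}))\{a,b} → stopped
Reachable graph of Q (2 states):
  q0 = rec X. a.(a.X)\{a,b} → --a--▸ q1
  q1 = (a.(rec X. a.(a.X)\{a,b}))\{a,b} → stopped
Executing b from P (initial set {p0}):
  [1] b ⇒ {p1}
  P completes σ.
Executing b from Q (initial set {q0}):
  [1] b ⇒ no successor for Q

b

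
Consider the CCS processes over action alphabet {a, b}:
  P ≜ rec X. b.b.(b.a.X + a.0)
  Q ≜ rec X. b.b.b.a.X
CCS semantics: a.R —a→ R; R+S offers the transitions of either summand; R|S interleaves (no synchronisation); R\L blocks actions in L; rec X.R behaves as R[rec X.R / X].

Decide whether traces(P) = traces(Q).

P's transition system — 5 states:
  p0 = rec X. b.b.(b.a.X + a.0) | -b-> p1
  p1 = b.(b.a.(rec X. b.b.(b.a.X + a.0)) + a.0) | -b-> p2
  p2 = b.a.(rec X. b.b.(b.a.X + a.0)) + a.0 | -a-> p3, -b-> p4
  p3 = 0 | ·
  p4 = a.(rec X. b.b.(b.a.X + a.0)) | -a-> p0
Q's transition system — 4 states:
  q0 = rec X. b.b.b.a.X | -b-> q1
  q1 = b.b.a.(rec X. b.b.b.a.X) | -b-> q2
  q2 = b.a.(rec X. b.b.b.a.X) | -b-> q3
  q3 = a.(rec X. b.b.b.a.X) | -a-> q0
Executing bba from P (initial set {p0}):
  step 1 (b): {p1}
  step 2 (b): {p2}
  step 3 (a): {p3}
  P completes σ.
Executing bba from Q (initial set {q0}):
  step 1 (b): {q1}
  step 2 (b): {q2}
  step 3 (a): no successor for Q

traces(P) ≠ traces(Q) — witness ⟨bba⟩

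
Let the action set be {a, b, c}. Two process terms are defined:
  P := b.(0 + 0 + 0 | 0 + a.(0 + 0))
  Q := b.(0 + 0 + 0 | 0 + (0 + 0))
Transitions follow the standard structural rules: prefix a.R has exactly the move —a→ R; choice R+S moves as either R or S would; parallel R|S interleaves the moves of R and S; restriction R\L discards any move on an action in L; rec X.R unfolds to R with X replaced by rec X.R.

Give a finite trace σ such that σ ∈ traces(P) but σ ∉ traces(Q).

ba

P's transition system — 3 states:
  p0 = b.(0 + 0 + 0 | 0 + a.(0 + 0)) has moves --b--▸ p1
  p1 = 0 + 0 + 0 | 0 + a.(0 + 0) has moves --a--▸ p2
  p2 = 0 + 0 has moves deadlocked
Q's transition system — 2 states:
  q0 = b.(0 + 0 + 0 | 0 + (0 + 0)) has moves --b--▸ q1
  q1 = 0 + 0 + 0 | 0 + (0 + 0) has moves deadlocked
Run σ = ⟨ba⟩ on P: start {p0}
  step 1 (b): {p1}
  step 2 (a): {p2}
  — P admits the full trace.
Run σ = ⟨ba⟩ on Q: start {q0}
  step 1 (b): {q1}
  step 2 (a): ∅ (Q stuck)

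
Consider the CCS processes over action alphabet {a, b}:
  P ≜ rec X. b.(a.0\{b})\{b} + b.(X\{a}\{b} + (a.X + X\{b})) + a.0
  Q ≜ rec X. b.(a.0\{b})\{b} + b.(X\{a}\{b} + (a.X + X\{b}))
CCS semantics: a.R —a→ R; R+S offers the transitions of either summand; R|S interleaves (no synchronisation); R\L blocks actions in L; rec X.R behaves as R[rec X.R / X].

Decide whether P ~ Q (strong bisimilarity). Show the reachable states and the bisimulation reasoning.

not bisimilar

Reachable graph of P (6 states):
  m0 = rec X. b.(a.0\{b})\{b} + b.(X\{a}\{b} + (a.X + X\{b})) + a.0 ⊢ ··a··> m1, ··b··> m2, ··b··> m3
  m1 = 0 ⊢ (no moves)
  m2 = (a.0\{b})\{b} ⊢ ··a··> m4
  m3 = (rec X. b.(a.0\{b})\{b} + b.(X\{a}\{b} + (a.X + X\{b})) + a.0)\{a}\{b} + (a.(rec X. b.(a.0\{b})\{b} + b.(X\{a}\{b} + (a.X + X\{b})) + a.0) + (rec X. b.(a.0\{b})\{b} + b.(X\{a}\{b} + (a.X + X\{b})) + a.0)\{b}) ⊢ ··a··> m0, ··a··> m5
  m4 = 0\{b}\{b} ⊢ (no moves)
  m5 = 0\{b} ⊢ (no moves)
Reachable graph of Q (4 states):
  n0 = rec X. b.(a.0\{b})\{b} + b.(X\{a}\{b} + (a.X + X\{b})) ⊢ ··b··> n1, ··b··> n2
  n1 = (a.0\{b})\{b} ⊢ ··a··> n3
  n2 = (rec X. b.(a.0\{b})\{b} + b.(X\{a}\{b} + (a.X + X\{b})))\{a}\{b} + (a.(rec X. b.(a.0\{b})\{b} + b.(X\{a}\{b} + (a.X + X\{b}))) + (rec X. b.(a.0\{b})\{b} + b.(X\{a}\{b} + (a.X + X\{b})))\{b}) ⊢ ··a··> n0
  n3 = 0\{b}\{b} ⊢ (no moves)
Partition-refinement fixed point:
  B0 = {m0}
  B1 = {m1, m4, m5, n3}
  B2 = {m2, n1}
  B3 = {m3}
  B4 = {n0}
  B5 = {n2}
m0 ∈ B0, n0 ∈ B4 → different blocks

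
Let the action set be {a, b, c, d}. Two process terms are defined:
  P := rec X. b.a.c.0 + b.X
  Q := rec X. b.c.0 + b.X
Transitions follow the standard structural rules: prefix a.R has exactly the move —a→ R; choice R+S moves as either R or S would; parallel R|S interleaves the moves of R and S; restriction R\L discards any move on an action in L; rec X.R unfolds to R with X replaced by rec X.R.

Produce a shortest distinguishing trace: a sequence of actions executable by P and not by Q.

ba

P's transition system — 4 states:
  p0 = rec X. b.a.c.0 + b.X ⊢ —b→ p0, —b→ p1
  p1 = a.c.0 ⊢ —a→ p2
  p2 = c.0 ⊢ —c→ p3
  p3 = 0 ⊢ deadlocked
Q's transition system — 3 states:
  q0 = rec X. b.c.0 + b.X ⊢ —b→ q0, —b→ q1
  q1 = c.0 ⊢ —c→ q2
  q2 = 0 ⊢ deadlocked
Trace ⟨ba⟩ through P, begin at {p0}:
  step 1 (b): {p0, p1}
  step 2 (a): {p2}
  — P admits the full trace.
Trace ⟨ba⟩ through Q, begin at {q0}:
  step 1 (b): {q0, q1}
  step 2 (a): no successor for Q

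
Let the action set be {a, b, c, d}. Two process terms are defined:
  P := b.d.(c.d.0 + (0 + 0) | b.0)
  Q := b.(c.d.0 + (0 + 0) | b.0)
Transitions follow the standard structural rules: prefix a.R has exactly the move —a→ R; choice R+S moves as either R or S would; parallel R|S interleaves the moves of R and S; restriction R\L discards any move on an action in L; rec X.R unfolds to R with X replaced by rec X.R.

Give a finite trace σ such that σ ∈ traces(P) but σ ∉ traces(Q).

bd

P's transition system — 6 states:
  m0 = b.d.(c.d.0 + (0 + 0) | b.0) ⊢ ··b··> m1
  m1 = d.(c.d.0 + (0 + 0) | b.0) ⊢ ··d··> m2
  m2 = c.d.0 + (0 + 0) | b.0 ⊢ ··b··> m3, ··c··> m4
  m3 = (0 + 0) | 0 ⊢ ·
  m4 = d.0 ⊢ ··d··> m5
  m5 = 0 ⊢ ·
Q's transition system — 5 states:
  n0 = b.(c.d.0 + (0 + 0) | b.0) ⊢ ··b··> n1
  n1 = c.d.0 + (0 + 0) | b.0 ⊢ ··b··> n2, ··c··> n3
  n2 = (0 + 0) | 0 ⊢ ·
  n3 = d.0 ⊢ ··d··> n4
  n4 = 0 ⊢ ·
Run σ = ⟨bd⟩ on P: start {m0}
  [1] b ⇒ {m1}
  [2] d ⇒ {m2}
  P completes σ.
Run σ = ⟨bd⟩ on Q: start {n0}
  [1] b ⇒ {n1}
  [2] d ⇒ no successor for Q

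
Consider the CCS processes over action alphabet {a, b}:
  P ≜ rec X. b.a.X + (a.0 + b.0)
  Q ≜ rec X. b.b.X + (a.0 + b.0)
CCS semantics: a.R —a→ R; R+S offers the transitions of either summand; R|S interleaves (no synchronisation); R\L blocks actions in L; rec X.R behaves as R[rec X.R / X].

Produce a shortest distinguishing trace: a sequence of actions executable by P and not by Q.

P's transition system — 3 states:
  p0 = rec X. b.a.X + (a.0 + b.0) :: -a-> p1, -b-> p1, -b-> p2
  p1 = 0 :: ·
  p2 = a.(rec X. b.a.X + (a.0 + b.0)) :: -a-> p0
Q's transition system — 3 states:
  q0 = rec X. b.b.X + (a.0 + b.0) :: -a-> q1, -b-> q1, -b-> q2
  q1 = 0 :: ·
  q2 = b.(rec X. b.b.X + (a.0 + b.0)) :: -b-> q0
Trace ⟨ba⟩ through P, begin at {p0}:
  after b @ step 1: {p1, p2}
  after a @ step 2: {p0}
  P completes σ.
Trace ⟨ba⟩ through Q, begin at {q0}:
  after b @ step 1: {q1, q2}
  after a @ step 2: no successor for Q

ba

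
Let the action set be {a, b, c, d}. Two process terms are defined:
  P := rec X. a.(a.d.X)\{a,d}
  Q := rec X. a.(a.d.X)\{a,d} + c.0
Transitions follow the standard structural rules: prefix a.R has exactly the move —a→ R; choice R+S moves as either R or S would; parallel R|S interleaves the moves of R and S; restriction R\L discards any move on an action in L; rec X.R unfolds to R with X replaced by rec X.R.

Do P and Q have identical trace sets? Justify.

trace-distinct — witness ⟨c⟩

Reachable graph of P (2 states):
  p0 = rec X. a.(a.d.X)\{a,d} has moves --a--▸ p1
  p1 = (a.d.(rec X. a.(a.d.X)\{a,d}))\{a,d} has moves stopped
Reachable graph of Q (3 states):
  q0 = rec X. a.(a.d.X)\{a,d} + c.0 has moves --a--▸ q1, --c--▸ q2
  q1 = (a.d.(rec X. a.(a.d.X)\{a,d} + c.0))\{a,d} has moves stopped
  q2 = 0 has moves stopped
Run σ = ⟨c⟩ on Q: start {q0}
  step 1 (c): {q2}
  — Q admits the full trace.
Run σ = ⟨c⟩ on P: start {p0}
  step 1 (c): ∅  — P cannot continue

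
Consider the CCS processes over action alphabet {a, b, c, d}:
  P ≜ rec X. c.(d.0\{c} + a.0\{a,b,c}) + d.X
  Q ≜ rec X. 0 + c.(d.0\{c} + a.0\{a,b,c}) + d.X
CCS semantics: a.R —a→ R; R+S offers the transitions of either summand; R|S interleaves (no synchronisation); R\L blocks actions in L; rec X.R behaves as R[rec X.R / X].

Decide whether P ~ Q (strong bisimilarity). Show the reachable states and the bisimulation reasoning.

P's transition system — 4 states:
  u0 = rec X. c.(d.0\{c} + a.0\{a,b,c}) + d.X :: =c=> u1, =d=> u0
  u1 = d.0\{c} + a.0\{a,b,c} :: =a=> u2, =d=> u3
  u2 = 0\{a,b,c} :: ∅
  u3 = 0\{c} :: ∅
Q's transition system — 4 states:
  v0 = rec X. 0 + c.(d.0\{c} + a.0\{a,b,c}) + d.X :: =c=> v1, =d=> v0
  v1 = d.0\{c} + a.0\{a,b,c} :: =a=> v2, =d=> v3
  v2 = 0\{a,b,c} :: ∅
  v3 = 0\{c} :: ∅
Bisimilarity quotient blocks:
  B0 = {u0, v0}
  B1 = {u1, v1}
  B2 = {u2, u3, v2, v3}
u0 ∈ B0, v0 ∈ B0 → same block

bisimilar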